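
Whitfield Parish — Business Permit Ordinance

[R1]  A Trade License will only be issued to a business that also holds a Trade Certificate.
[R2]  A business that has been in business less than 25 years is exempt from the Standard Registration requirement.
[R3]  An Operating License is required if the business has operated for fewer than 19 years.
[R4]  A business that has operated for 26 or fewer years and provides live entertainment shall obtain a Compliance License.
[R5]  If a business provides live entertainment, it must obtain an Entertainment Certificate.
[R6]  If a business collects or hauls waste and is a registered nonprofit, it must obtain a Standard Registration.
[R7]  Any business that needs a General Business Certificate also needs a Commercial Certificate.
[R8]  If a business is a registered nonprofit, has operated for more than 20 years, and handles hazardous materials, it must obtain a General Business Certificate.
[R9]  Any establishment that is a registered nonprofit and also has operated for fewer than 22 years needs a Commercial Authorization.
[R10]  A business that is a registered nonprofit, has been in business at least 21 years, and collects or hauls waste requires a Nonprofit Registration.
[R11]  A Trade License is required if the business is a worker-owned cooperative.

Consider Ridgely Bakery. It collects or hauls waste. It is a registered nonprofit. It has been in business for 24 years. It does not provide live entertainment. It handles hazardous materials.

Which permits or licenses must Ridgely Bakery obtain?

Commercial Certificate, General Business Certificate, Nonprofit Registration

[R1] Trade License is not required → no effect.
[R2] years in business 24 < 25 → exempt from Standard Registration.
[R3] years in business 24 ≥ 19 → Operating License not required.
[R4] years in business 24 ≤ 26; does not provide live entertainment → Compliance License not required.
[R5] does not provide live entertainment → Entertainment Certificate not required.
[R6] collects or hauls waste; is a registered nonprofit → Standard Registration required.
[R7] General Business Certificate is required → Commercial Certificate also required.
[R8] is a registered nonprofit; years in business 24 > 20; handles hazardous materials → General Business Certificate required.
[R9] is a registered nonprofit; years in business 24 ≥ 22 → Commercial Authorization not required.
[R10] is a registered nonprofit; years in business 24 ≥ 21; collects or hauls waste → Nonprofit Registration required.
[R11] is a registered nonprofit (not: is a worker-owned cooperative) → Trade License not required.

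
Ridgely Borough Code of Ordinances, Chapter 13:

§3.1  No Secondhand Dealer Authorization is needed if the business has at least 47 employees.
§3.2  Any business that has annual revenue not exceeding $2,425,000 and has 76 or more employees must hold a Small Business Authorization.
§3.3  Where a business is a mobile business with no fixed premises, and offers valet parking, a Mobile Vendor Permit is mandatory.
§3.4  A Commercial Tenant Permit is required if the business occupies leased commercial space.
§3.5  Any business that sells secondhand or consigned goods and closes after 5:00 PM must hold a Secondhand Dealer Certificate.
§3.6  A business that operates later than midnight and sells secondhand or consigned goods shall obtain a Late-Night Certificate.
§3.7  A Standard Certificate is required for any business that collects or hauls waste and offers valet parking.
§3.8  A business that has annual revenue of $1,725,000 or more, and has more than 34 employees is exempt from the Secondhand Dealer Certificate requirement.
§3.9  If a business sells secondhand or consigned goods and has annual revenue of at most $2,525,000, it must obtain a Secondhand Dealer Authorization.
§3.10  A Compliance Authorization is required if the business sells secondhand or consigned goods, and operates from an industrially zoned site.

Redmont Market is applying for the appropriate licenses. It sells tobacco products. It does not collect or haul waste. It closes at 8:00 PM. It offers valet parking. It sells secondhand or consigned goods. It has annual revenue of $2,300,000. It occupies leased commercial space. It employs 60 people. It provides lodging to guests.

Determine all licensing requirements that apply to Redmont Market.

Commercial Tenant Permit

§3.1 employees 60 ≥ 47 → exempt from Secondhand Dealer Authorization.
§3.2 revenue $2,300,000 ≤ $2,425,000; employees 60 < 76 → Small Business Authorization not required.
§3.3 occupies leased commercial space (not: is a mobile business with no fixed premises); offers valet parking → Mobile Vendor Permit not required.
§3.4 occupies leased commercial space → Commercial Tenant Permit required.
§3.5 sells secondhand or consigned goods; closes 8:00 PM, after 5:00 PM → Secondhand Dealer Certificate required.
§3.6 closes 8:00 PM, at/before midnight; sells secondhand or consigned goods → Late-Night Certificate not required.
§3.7 does not collect or haul waste; offers valet parking → Standard Certificate not required.
§3.8 revenue $2,300,000 ≥ $1,725,000; employees 60 > 34 → exempt from Secondhand Dealer Certificate.
§3.9 sells secondhand or consigned goods; revenue $2,300,000 ≤ $2,525,000 → Secondhand Dealer Authorization required.
§3.10 sells secondhand or consigned goods; occupies leased commercial space (not: operates from an industrially zoned site) → Compliance Authorization not required.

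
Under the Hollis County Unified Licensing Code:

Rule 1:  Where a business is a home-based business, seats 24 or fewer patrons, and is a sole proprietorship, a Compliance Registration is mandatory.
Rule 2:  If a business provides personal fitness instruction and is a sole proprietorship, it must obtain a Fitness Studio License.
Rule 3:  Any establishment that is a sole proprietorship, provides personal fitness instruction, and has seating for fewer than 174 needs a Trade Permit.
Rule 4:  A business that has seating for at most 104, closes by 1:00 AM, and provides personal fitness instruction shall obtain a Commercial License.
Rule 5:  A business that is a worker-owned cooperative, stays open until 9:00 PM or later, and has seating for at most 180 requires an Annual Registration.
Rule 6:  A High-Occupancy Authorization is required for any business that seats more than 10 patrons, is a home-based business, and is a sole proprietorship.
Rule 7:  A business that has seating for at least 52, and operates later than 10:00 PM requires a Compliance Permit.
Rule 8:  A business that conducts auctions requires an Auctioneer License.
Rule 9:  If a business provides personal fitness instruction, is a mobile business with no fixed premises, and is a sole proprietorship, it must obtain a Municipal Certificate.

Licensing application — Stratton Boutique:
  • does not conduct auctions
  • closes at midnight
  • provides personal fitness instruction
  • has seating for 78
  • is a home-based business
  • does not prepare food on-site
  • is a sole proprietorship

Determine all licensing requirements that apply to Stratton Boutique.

Rule 1: is a home-based business; seating 78 > 24; is a sole proprietorship → Compliance Registration not required.
Rule 2: provides personal fitness instruction; is a sole proprietorship → Fitness Studio License required.
Rule 3: is a sole proprietorship; provides personal fitness instruction; seating 78 < 174 → Trade Permit required.
Rule 4: seating 78 ≤ 104; closes midnight, at/before 1:00 AM; provides personal fitness instruction → Commercial License required.
Rule 5: is a sole proprietorship (not: is a worker-owned cooperative); closes midnight, after 9:00 PM; seating 78 ≤ 180 → Annual Registration not required.
Rule 6: seating 78 > 10; is a home-based business; is a sole proprietorship → High-Occupancy Authorization required.
Rule 7: seating 78 ≥ 52; closes midnight, after 10:00 PM → Compliance Permit required.
Rule 8: does not conduct auctions → Auctioneer License not required.
Rule 9: provides personal fitness instruction; is a home-based business (not: is a mobile business with no fixed premises); is a sole proprietorship → Municipal Certificate not required.

Commercial License, Compliance Permit, Fitness Studio License, High-Occupancy Authorization, Trade Permit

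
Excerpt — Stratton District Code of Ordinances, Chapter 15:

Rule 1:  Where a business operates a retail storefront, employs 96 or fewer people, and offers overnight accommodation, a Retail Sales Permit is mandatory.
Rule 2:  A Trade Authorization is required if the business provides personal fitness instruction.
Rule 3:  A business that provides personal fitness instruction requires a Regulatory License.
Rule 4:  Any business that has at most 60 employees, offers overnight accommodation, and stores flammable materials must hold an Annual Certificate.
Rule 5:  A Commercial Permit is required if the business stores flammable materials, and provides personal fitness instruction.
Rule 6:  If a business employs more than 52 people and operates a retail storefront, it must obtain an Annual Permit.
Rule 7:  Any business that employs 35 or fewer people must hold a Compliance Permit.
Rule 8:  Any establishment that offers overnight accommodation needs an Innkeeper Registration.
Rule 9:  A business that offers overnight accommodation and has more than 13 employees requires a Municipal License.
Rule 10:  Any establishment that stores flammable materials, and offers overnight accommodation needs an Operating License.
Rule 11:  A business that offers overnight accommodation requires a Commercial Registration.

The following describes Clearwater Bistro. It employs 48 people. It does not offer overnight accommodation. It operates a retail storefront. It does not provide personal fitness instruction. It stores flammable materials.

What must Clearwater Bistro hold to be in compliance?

None

Rule 1: operates a retail storefront; employees 48 ≤ 96; does not offer overnight accommodation → Retail Sales Permit not required.
Rule 2: does not provide personal fitness instruction → Trade Authorization not required.
Rule 3: does not provide personal fitness instruction → Regulatory License not required.
Rule 4: employees 48 ≤ 60; does not offer overnight accommodation; stores flammable materials → Annual Certificate not required.
Rule 5: stores flammable materials; does not provide personal fitness instruction → Commercial Permit not required.
Rule 6: employees 48 ≤ 52; operates a retail storefront → Annual Permit not required.
Rule 7: employees 48 > 35 → Compliance Permit not required.
Rule 8: does not offer overnight accommodation → Innkeeper Registration not required.
Rule 9: does not offer overnight accommodation; employees 48 > 13 → Municipal License not required.
Rule 10: stores flammable materials; does not offer overnight accommodation → Operating License not required.
Rule 11: does not offer overnight accommodation → Commercial Registration not required.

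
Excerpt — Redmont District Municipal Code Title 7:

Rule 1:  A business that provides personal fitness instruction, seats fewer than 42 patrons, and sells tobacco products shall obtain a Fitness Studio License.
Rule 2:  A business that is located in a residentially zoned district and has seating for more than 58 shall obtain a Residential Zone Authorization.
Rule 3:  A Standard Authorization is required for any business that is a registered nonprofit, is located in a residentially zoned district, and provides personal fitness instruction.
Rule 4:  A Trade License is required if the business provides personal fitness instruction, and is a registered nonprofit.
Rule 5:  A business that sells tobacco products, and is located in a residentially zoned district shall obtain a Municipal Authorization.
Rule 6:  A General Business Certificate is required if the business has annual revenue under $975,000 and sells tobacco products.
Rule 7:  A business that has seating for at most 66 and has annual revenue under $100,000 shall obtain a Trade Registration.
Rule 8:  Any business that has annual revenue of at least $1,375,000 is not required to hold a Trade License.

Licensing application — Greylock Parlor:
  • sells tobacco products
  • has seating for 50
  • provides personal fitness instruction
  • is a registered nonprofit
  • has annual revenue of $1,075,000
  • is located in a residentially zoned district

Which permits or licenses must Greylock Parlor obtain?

Municipal Authorization, Standard Authorization, Trade License

Rule 1: provides personal fitness instruction; seating 50 ≥ 42; sells tobacco products → Fitness Studio License not required.
Rule 2: is located in a residentially zoned district; seating 50 ≤ 58 → Residential Zone Authorization not required.
Rule 3: is a registered nonprofit; is located in a residentially zoned district; provides personal fitness instruction → Standard Authorization required.
Rule 4: provides personal fitness instruction; is a registered nonprofit → Trade License required.
Rule 5: sells tobacco products; is located in a residentially zoned district → Municipal Authorization required.
Rule 6: revenue $1,075,000 ≥ $975,000; sells tobacco products → General Business Certificate not required.
Rule 7: seating 50 ≤ 66; revenue $1,075,000 ≥ $100,000 → Trade Registration not required.
Rule 8: revenue $1,075,000 < $1,375,000 → Trade License exemption does not apply.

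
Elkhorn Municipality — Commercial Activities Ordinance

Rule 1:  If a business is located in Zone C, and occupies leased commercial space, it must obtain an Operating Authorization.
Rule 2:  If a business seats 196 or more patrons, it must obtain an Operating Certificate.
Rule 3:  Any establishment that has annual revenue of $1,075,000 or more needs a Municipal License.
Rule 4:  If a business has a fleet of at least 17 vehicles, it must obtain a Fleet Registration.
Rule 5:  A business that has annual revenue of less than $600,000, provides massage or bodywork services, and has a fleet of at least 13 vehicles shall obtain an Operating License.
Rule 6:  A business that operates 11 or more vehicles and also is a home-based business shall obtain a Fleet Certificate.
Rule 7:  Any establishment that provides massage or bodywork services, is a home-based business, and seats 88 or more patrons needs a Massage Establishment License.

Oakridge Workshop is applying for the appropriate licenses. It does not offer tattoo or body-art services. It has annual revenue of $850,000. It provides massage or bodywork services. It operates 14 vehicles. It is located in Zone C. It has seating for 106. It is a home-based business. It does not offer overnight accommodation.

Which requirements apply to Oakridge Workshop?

Rule 1: is located in Zone C; is a home-based business (not: occupies leased commercial space) → Operating Authorization not required.
Rule 2: seating 106 < 196 → Operating Certificate not required.
Rule 3: revenue $850,000 < $1,075,000 → Municipal License not required.
Rule 4: vehicles 14 < 17 → Fleet Registration not required.
Rule 5: revenue $850,000 ≥ $600,000; provides massage or bodywork services; vehicles 14 ≥ 13 → Operating License not required.
Rule 6: vehicles 14 ≥ 11; is a home-based business → Fleet Certificate required.
Rule 7: provides massage or bodywork services; is a home-based business; seating 106 ≥ 88 → Massage Establishment License required.

Fleet Certificate, Massage Establishment License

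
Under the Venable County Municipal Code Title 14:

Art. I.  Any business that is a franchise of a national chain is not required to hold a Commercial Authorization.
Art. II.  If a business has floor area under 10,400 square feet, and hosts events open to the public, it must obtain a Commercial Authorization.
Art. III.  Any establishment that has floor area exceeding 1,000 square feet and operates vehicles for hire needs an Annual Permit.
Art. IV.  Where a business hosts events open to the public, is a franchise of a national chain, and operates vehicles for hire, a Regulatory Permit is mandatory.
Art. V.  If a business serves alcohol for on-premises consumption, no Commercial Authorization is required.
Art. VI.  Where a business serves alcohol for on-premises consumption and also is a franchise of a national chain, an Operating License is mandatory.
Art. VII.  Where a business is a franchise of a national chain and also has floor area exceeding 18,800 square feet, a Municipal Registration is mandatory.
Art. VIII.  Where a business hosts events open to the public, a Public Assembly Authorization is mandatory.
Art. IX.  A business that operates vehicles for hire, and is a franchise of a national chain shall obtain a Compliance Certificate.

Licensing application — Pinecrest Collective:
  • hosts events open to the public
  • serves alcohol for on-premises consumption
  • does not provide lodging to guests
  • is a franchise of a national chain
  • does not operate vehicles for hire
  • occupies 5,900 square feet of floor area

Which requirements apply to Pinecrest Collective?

Operating License, Public Assembly Authorization

Art. I. is a franchise of a national chain → exempt from Commercial Authorization.
Art. II. floor area 5,900 square feet < 10,400 square feet; hosts events open to the public → Commercial Authorization required.
Art. III. floor area 5,900 square feet > 1,000 square feet; does not operate vehicles for hire → Annual Permit not required.
Art. IV. hosts events open to the public; is a franchise of a national chain; does not operate vehicles for hire → Regulatory Permit not required.
Art. V. serves alcohol for on-premises consumption → exempt from Commercial Authorization.
Art. VI. serves alcohol for on-premises consumption; is a franchise of a national chain → Operating License required.
Art. VII. is a franchise of a national chain; floor area 5,900 square feet ≤ 18,800 square feet → Municipal Registration not required.
Art. VIII. hosts events open to the public → Public Assembly Authorization required.
Art. IX. does not operate vehicles for hire; is a franchise of a national chain → Compliance Certificate not required.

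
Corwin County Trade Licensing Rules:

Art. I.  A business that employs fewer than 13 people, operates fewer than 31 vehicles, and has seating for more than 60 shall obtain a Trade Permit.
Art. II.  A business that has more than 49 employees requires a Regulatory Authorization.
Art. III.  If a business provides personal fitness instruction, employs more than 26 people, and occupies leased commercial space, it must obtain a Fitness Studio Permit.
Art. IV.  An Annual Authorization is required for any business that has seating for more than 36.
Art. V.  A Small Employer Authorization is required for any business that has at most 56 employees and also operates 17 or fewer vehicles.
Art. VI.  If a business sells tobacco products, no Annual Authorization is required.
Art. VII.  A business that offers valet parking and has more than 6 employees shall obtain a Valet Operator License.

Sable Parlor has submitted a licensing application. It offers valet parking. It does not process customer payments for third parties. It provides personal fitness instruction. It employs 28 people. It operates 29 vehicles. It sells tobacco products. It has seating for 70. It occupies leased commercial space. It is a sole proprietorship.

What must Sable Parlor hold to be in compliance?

Art. I. employees 28 ≥ 13; vehicles 29 < 31; seating 70 > 60 → Trade Permit not required.
Art. II. employees 28 ≤ 49 → Regulatory Authorization not required.
Art. III. provides personal fitness instruction; employees 28 > 26; occupies leased commercial space → Fitness Studio Permit required.
Art. IV. seating 70 > 36 → Annual Authorization required.
Art. V. employees 28 ≤ 56; vehicles 29 > 17 → Small Employer Authorization not required.
Art. VI. sells tobacco products → exempt from Annual Authorization.
Art. VII. offers valet parking; employees 28 > 6 → Valet Operator License required.

Fitness Studio Permit, Valet Operator License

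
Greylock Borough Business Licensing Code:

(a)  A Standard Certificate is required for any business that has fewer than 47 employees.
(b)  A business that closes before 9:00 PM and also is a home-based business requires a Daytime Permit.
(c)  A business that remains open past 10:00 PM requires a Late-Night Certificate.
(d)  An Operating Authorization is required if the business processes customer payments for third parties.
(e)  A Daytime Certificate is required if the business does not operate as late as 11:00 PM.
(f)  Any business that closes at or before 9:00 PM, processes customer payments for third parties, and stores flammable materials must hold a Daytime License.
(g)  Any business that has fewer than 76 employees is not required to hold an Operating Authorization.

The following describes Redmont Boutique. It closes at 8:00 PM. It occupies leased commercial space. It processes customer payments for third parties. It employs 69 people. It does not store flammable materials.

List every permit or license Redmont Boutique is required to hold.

(a) employees 69 ≥ 47 → Standard Certificate not required.
(b) closes 8:00 PM, at/before 9:00 PM; occupies leased commercial space (not: is a home-based business) → Daytime Permit not required.
(c) closes 8:00 PM, at/before 10:00 PM → Late-Night Certificate not required.
(d) processes customer payments for third parties → Operating Authorization required.
(e) closes 8:00 PM, at/before 11:00 PM → Daytime Certificate required.
(f) closes 8:00 PM, at/before 9:00 PM; processes customer payments for third parties; does not store flammable materials → Daytime License not required.
(g) employees 69 < 76 → exempt from Operating Authorization.

Daytime Certificate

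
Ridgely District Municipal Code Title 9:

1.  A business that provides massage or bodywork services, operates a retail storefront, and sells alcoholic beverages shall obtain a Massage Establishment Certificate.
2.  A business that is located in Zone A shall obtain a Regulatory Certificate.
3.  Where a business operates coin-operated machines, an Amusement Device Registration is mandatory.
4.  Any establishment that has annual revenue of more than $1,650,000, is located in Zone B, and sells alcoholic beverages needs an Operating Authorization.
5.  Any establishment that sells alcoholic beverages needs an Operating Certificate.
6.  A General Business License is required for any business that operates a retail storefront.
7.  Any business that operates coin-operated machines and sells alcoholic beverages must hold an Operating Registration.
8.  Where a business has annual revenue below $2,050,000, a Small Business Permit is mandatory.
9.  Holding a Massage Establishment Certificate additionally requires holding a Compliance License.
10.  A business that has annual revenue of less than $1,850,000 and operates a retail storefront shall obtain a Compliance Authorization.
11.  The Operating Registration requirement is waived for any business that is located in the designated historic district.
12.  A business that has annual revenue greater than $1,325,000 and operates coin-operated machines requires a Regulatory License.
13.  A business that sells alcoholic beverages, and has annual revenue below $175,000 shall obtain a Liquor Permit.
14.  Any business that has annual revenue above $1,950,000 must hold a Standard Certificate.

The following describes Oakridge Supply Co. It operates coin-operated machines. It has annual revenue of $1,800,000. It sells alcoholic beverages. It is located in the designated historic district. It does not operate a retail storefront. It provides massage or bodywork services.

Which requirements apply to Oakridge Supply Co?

Amusement Device Registration, Operating Certificate, Regulatory License, Small Business Permit

1. provides massage or bodywork services; does not operate a retail storefront; sells alcoholic beverages → Massage Establishment Certificate not required.
2. is located in the designated historic district (not: is located in Zone A) → Regulatory Certificate not required.
3. operates coin-operated machines → Amusement Device Registration required.
4. revenue $1,800,000 > $1,650,000; is located in the designated historic district (not: is located in Zone B); sells alcoholic beverages → Operating Authorization not required.
5. sells alcoholic beverages → Operating Certificate required.
6. does not operate a retail storefront → General Business License not required.
7. operates coin-operated machines; sells alcoholic beverages → Operating Registration required.
8. revenue $1,800,000 < $2,050,000 → Small Business Permit required.
9. Massage Establishment Certificate is not required → no effect.
10. revenue $1,800,000 < $1,850,000; does not operate a retail storefront → Compliance Authorization not required.
11. is located in the designated historic district → exempt from Operating Registration.
12. revenue $1,800,000 > $1,325,000; operates coin-operated machines → Regulatory License required.
13. sells alcoholic beverages; revenue $1,800,000 ≥ $175,000 → Liquor Permit not required.
14. revenue $1,800,000 ≤ $1,950,000 → Standard Certificate not required.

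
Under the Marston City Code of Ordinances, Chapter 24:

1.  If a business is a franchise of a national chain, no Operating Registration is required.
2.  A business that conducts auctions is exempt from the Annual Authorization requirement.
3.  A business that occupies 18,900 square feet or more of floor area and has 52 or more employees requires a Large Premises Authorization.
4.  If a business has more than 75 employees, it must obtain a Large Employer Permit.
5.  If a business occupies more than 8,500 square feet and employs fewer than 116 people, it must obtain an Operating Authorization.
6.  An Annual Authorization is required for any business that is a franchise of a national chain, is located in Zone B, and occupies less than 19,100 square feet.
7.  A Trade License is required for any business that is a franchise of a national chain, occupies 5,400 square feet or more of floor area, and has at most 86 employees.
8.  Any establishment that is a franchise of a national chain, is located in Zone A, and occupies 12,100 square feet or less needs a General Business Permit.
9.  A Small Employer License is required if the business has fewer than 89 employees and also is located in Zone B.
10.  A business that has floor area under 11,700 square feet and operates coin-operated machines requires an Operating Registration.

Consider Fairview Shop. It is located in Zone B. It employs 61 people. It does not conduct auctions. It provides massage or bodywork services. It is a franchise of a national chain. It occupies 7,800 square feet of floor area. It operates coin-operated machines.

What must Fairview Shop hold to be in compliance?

Annual Authorization, Small Employer License, Trade License

1. is a franchise of a national chain → exempt from Operating Registration.
2. does not conduct auctions → Annual Authorization exemption does not apply.
3. floor area 7,800 square feet < 18,900 square feet; employees 61 ≥ 52 → Large Premises Authorization not required.
4. employees 61 ≤ 75 → Large Employer Permit not required.
5. floor area 7,800 square feet ≤ 8,500 square feet; employees 61 < 116 → Operating Authorization not required.
6. is a franchise of a national chain; is located in Zone B; floor area 7,800 square feet < 19,100 square feet → Annual Authorization required.
7. is a franchise of a national chain; floor area 7,800 square feet ≥ 5,400 square feet; employees 61 ≤ 86 → Trade License required.
8. is a franchise of a national chain; is located in Zone B (not: is located in Zone A); floor area 7,800 square feet ≤ 12,100 square feet → General Business Permit not required.
9. employees 61 < 89; is located in Zone B → Small Employer License required.
10. floor area 7,800 square feet < 11,700 square feet; operates coin-operated machines → Operating Registration required.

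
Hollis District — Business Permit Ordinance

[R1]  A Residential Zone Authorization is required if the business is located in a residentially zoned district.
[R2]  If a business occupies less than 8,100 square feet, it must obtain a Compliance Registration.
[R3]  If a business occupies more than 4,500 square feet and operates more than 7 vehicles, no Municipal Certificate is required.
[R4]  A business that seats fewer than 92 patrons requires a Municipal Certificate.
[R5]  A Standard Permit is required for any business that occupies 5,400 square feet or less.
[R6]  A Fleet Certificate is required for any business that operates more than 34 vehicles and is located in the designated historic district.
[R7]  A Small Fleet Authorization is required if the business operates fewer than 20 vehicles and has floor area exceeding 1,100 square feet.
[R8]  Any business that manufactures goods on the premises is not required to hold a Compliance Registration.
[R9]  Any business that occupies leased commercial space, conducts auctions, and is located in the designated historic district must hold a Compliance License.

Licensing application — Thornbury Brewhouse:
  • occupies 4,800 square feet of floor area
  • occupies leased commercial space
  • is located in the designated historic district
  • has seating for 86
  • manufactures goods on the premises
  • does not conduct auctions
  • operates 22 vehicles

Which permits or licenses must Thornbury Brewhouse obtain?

Standard Permit

[R1] is located in the designated historic district (not: is located in a residentially zoned district) → Residential Zone Authorization not required.
[R2] floor area 4,800 square feet < 8,100 square feet → Compliance Registration required.
[R3] floor area 4,800 square feet > 4,500 square feet; vehicles 22 > 7 → exempt from Municipal Certificate.
[R4] seating 86 < 92 → Municipal Certificate required.
[R5] floor area 4,800 square feet ≤ 5,400 square feet → Standard Permit required.
[R6] vehicles 22 ≤ 34; is located in the designated historic district → Fleet Certificate not required.
[R7] vehicles 22 ≥ 20; floor area 4,800 square feet > 1,100 square feet → Small Fleet Authorization not required.
[R8] manufactures goods on the premises → exempt from Compliance Registration.
[R9] occupies leased commercial space; does not conduct auctions; is located in the designated historic district → Compliance License not required.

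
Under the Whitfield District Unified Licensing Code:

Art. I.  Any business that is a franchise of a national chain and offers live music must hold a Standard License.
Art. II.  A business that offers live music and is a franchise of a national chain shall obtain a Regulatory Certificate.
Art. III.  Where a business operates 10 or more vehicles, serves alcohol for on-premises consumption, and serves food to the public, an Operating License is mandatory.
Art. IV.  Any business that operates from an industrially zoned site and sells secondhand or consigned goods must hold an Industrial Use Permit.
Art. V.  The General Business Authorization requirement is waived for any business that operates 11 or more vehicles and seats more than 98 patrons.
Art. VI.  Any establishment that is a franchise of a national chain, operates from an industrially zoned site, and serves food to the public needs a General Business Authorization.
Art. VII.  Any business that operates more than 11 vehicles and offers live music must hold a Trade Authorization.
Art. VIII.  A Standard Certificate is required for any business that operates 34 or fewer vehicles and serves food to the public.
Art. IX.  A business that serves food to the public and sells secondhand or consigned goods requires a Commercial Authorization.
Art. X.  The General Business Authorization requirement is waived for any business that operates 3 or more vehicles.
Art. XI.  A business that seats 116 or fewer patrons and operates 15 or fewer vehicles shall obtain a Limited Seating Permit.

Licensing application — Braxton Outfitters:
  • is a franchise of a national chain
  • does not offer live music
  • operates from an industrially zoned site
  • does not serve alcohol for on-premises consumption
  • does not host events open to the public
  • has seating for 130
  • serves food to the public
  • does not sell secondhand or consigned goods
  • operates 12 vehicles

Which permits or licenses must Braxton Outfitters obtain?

Standard Certificate

Art. I. is a franchise of a national chain; does not offer live music → Standard License not required.
Art. II. does not offer live music; is a franchise of a national chain → Regulatory Certificate not required.
Art. III. vehicles 12 ≥ 10; does not serve alcohol for on-premises consumption; serves food to the public → Operating License not required.
Art. IV. operates from an industrially zoned site; does not sell secondhand or consigned goods → Industrial Use Permit not required.
Art. V. vehicles 12 ≥ 11; seating 130 > 98 → exempt from General Business Authorization.
Art. VI. is a franchise of a national chain; operates from an industrially zoned site; serves food to the public → General Business Authorization required.
Art. VII. vehicles 12 > 11; does not offer live music → Trade Authorization not required.
Art. VIII. vehicles 12 ≤ 34; serves food to the public → Standard Certificate required.
Art. IX. serves food to the public; does not sell secondhand or consigned goods → Commercial Authorization not required.
Art. X. vehicles 12 ≥ 3 → exempt from General Business Authorization.
Art. XI. seating 130 > 116; vehicles 12 ≤ 15 → Limited Seating Permit not required.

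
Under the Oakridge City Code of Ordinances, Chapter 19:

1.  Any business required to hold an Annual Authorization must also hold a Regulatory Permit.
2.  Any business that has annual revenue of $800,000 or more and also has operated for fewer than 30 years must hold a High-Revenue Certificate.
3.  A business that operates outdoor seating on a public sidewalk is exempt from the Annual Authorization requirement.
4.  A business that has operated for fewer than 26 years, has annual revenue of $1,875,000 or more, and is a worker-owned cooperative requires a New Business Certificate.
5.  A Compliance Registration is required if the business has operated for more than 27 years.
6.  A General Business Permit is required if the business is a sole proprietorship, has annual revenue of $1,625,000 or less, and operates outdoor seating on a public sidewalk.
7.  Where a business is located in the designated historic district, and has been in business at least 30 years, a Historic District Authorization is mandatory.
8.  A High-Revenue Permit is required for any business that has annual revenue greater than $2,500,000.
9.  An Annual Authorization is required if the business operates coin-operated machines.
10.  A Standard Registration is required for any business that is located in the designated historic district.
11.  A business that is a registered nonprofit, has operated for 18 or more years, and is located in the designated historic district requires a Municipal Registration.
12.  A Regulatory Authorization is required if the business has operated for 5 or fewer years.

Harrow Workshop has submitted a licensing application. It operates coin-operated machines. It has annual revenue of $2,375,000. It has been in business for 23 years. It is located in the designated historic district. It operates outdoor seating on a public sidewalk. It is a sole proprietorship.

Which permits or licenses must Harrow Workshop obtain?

1. Annual Authorization is not required → no effect.
2. revenue $2,375,000 ≥ $800,000; years in business 23 < 30 → High-Revenue Certificate required.
3. operates outdoor seating on a public sidewalk → exempt from Annual Authorization.
4. years in business 23 < 26; revenue $2,375,000 ≥ $1,875,000; is a sole proprietorship (not: is a worker-owned cooperative) → New Business Certificate not required.
5. years in business 23 ≤ 27 → Compliance Registration not required.
6. is a sole proprietorship; revenue $2,375,000 > $1,625,000; operates outdoor seating on a public sidewalk → General Business Permit not required.
7. is located in the designated historic district; years in business 23 < 30 → Historic District Authorization not required.
8. revenue $2,375,000 ≤ $2,500,000 → High-Revenue Permit not required.
9. operates coin-operated machines → Annual Authorization required.
10. is located in the designated historic district → Standard Registration required.
11. is a sole proprietorship (not: is a registered nonprofit); years in business 23 ≥ 18; is located in the designated historic district → Municipal Registration not required.
12. years in business 23 > 5 → Regulatory Authorization not required.

High-Revenue Certificate, Standard Registration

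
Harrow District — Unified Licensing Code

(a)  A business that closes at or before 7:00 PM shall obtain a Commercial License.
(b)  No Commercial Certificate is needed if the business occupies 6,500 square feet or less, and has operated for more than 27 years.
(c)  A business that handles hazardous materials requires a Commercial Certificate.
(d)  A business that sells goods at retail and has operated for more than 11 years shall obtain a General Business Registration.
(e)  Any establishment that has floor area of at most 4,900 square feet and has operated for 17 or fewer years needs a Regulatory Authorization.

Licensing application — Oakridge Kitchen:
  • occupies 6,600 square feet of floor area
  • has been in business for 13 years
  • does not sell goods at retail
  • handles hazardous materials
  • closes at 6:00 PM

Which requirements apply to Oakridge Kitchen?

Commercial Certificate, Commercial License

(a) closes 6:00 PM, at/before 7:00 PM → Commercial License required.
(b) floor area 6,600 square feet > 6,500 square feet; years in business 13 ≤ 27 → Commercial Certificate exemption does not apply.
(c) handles hazardous materials → Commercial Certificate required.
(d) does not sell goods at retail; years in business 13 > 11 → General Business Registration not required.
(e) floor area 6,600 square feet > 4,900 square feet; years in business 13 ≤ 17 → Regulatory Authorization not required.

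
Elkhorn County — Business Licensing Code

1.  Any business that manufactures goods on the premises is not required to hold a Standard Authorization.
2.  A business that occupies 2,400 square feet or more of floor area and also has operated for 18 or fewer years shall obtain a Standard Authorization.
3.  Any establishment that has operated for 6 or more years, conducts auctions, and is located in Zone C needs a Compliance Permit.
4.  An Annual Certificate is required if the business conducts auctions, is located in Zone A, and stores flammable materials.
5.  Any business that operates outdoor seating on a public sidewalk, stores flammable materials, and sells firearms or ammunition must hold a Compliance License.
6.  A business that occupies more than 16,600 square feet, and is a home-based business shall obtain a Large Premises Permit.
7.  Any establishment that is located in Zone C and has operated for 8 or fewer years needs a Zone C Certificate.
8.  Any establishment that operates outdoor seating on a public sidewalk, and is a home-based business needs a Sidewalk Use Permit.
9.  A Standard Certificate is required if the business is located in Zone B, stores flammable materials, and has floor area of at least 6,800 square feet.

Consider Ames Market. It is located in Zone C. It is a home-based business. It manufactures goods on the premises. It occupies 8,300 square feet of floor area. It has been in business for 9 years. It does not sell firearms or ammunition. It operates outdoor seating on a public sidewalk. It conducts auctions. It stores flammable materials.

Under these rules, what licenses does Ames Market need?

Compliance Permit, Sidewalk Use Permit

1. manufactures goods on the premises → exempt from Standard Authorization.
2. floor area 8,300 square feet ≥ 2,400 square feet; years in business 9 ≤ 18 → Standard Authorization required.
3. years in business 9 ≥ 6; conducts auctions; is located in Zone C → Compliance Permit required.
4. conducts auctions; is located in Zone C (not: is located in Zone A); stores flammable materials → Annual Certificate not required.
5. operates outdoor seating on a public sidewalk; stores flammable materials; does not sell firearms or ammunition → Compliance License not required.
6. floor area 8,300 square feet ≤ 16,600 square feet; is a home-based business → Large Premises Permit not required.
7. is located in Zone C; years in business 9 > 8 → Zone C Certificate not required.
8. operates outdoor seating on a public sidewalk; is a home-based business → Sidewalk Use Permit required.
9. is located in Zone C (not: is located in Zone B); stores flammable materials; floor area 8,300 square feet ≥ 6,800 square feet → Standard Certificate not required.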